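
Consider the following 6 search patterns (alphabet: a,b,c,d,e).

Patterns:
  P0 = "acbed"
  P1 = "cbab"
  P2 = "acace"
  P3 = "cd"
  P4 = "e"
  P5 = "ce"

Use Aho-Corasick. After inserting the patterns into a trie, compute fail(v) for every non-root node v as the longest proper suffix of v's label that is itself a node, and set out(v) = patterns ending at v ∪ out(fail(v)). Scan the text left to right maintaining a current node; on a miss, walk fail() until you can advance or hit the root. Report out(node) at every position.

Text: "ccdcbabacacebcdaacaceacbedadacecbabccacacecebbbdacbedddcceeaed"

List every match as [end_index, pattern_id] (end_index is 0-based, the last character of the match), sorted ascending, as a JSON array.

Construct AC machine:
Trie (insert patterns):
  0='ε' goto a→1 c→6 e→14
  1='a' goto c→2
  2='ac' goto a→10 b→3
  3='acb' goto e→4
  4='acbe' goto d→5
  5='acbed' goto ·  [P0 ends]
  6='c' goto b→7 d→13 e→15
  7='cb' goto a→8
  8='cba' goto b→9
  9='cbab' goto ·  [P1 ends]
  10='aca' goto c→11
  11='acac' goto e→12
  12='acace' goto ·  [P2 ends]
  13='cd' goto ·  [P3 ends]
  14='e' goto ·  [P4 ends]
  15='ce' goto ·  [P5 ends]

BFS fail/out derivation:
  fail(1) 'a': from fail(0)=0 chase 'a': 0 ⇒ 0;  out=∅∪out(0)=∅
  fail(6) 'c': from fail(0)=0 chase 'c': 0 ⇒ 0;  out=∅∪out(0)=∅
  fail(14) 'e': from fail(0)=0 chase 'e': 0 ⇒ 0;  out={4}∪out(0)={4}
  fail(2) 'ac': from fail(1)=0 chase 'c': 0 ⇒ 6;  out=∅∪out(6)=∅
  fail(7) 'cb': from fail(6)=0 chase 'b': 0 ⇒ 0;  out=∅∪out(0)=∅
  fail(13) 'cd': from fail(6)=0 chase 'd': 0 ⇒ 0;  out={3}∪out(0)={3}
  fail(15) 'ce': from fail(6)=0 chase 'e': 0 ⇒ 14;  out={5}∪out(14)={4,5}
  fail(3) 'acb': from fail(2)=6 chase 'b': 6 ⇒ 7;  out=∅∪out(7)=∅
  fail(8) 'cba': from fail(7)=0 chase 'a': 0 ⇒ 1;  out=∅∪out(1)=∅
  fail(10) 'aca': from fail(2)=6 chase 'a': 6→0 ⇒ 1;  out=∅∪out(1)=∅
  fail(4) 'acbe': from fail(3)=7 chase 'e': 7→0 ⇒ 14;  out=∅∪out(14)={4}
  fail(9) 'cbab': from fail(8)=1 chase 'b': 1→0 ⇒ 0;  out={1}∪out(0)={1}
  fail(11) 'acac': from fail(10)=1 chase 'c': 1 ⇒ 2;  out=∅∪out(2)=∅
  fail(5) 'acbed': from fail(4)=14 chase 'd': 14→0 ⇒ 0;  out={0}∪out(0)={0}
  fail(12) 'acace': from fail(11)=2 chase 'e': 2→6 ⇒ 15;  out={2}∪out(15)={2,4,5}

Scan:
pos 0 'c': at 6
pos 1 'c': at 6 (fail-walked)
pos 2 'd': at 13  emit P3@[1:2]
pos 3 'c': at 6 (fail-walked)
pos 4 'b': at 7
pos 5 'a': at 8
pos 6 'b': at 9  emit P1@[3:6]
pos 7 'a': at 1 (fail-walked)
pos 8 'c': at 2
pos 9 'a': at 10
pos 10 'c': at 11
pos 11 'e': at 12  emit P2@[7:11],P4@[11:11],P5@[10:11]
pos 12 'b': at 0 (fail-walked)
pos 13 'c': at 6
pos 14 'd': at 13  emit P3@[13:14]
pos 15 'a': at 1 (fail-walked)
pos 16 'a': at 1 (fail-walked)
pos 17 'c': at 2
pos 18 'a': at 10
pos 19 'c': at 11
pos 20 'e': at 12  emit P2@[16:20],P4@[20:20],P5@[19:20]
pos 21 'a': at 1 (fail-walked)
pos 22 'c': at 2
pos 23 'b': at 3
pos 24 'e': at 4  emit P4@[24:24]
pos 25 'd': at 5  emit P0@[21:25]
pos 26 'a': at 1 (fail-walked)
pos 27 'd': at 0 (fail-walked)
pos 28 'a': at 1
pos 29 'c': at 2
pos 30 'e': at 15 (fail-walked)  emit P4@[30:30],P5@[29:30]
pos 31 'c': at 6 (fail-walked)
pos 32 'b': at 7
pos 33 'a': at 8
pos 34 'b': at 9  emit P1@[31:34]
pos 35 'c': at 6 (fail-walked)
pos 36 'c': at 6 (fail-walked)
pos 37 'a': at 1 (fail-walked)
pos 38 'c': at 2
pos 39 'a': at 10
pos 40 'c': at 11
pos 41 'e': at 12  emit P2@[37:41],P4@[41:41],P5@[40:41]
pos 42 'c': at 6 (fail-walked)
pos 43 'e': at 15  emit P4@[43:43],P5@[42:43]
pos 44 'b': at 0 (fail-walked)
pos 45 'b': at 0
pos 46 'b': at 0
pos 47 'd': at 0
pos 48 'a': at 1
pos 49 'c': at 2
pos 50 'b': at 3
pos 51 'e': at 4  emit P4@[51:51]
pos 52 'd': at 5  emit P0@[48:52]
pos 53 'd': at 0 (fail-walked)
pos 54 'd': at 0
pos 55 'c': at 6
pos 56 'c': at 6 (fail-walked)
pos 57 'e': at 15  emit P4@[57:57],P5@[56:57]
pos 58 'e': at 14 (fail-walked)  emit P4@[58:58]
pos 59 'a': at 1 (fail-walked)
pos 60 'e': at 14 (fail-walked)  emit P4@[60:60]
pos 61 'd': at 0 (fail-walked)

All matches (sorted): [[2,3],[6,1],[11,2],[11,4],[11,5],[14,3],[20,2],[20,4],[20,5],[24,4],[25,0],[30,4],[30,5],[34,1],[41,2],[41,4],[41,5],[43,4],[43,5],[51,4],[52,0],[57,4],[57,5],[58,4],[60,4]]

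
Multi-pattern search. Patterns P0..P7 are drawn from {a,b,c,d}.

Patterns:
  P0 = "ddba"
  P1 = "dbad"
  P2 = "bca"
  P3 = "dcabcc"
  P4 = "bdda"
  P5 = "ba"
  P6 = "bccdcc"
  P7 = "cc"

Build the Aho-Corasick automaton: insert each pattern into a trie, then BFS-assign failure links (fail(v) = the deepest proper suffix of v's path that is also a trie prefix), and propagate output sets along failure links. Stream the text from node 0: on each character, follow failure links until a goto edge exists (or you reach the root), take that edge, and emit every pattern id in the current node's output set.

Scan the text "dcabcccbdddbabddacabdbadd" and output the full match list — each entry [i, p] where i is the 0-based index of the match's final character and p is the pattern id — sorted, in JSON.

Build automaton:
Trie (insert patterns):
  0='ε' goto b→8 c→24 d→1
  1='d' goto b→5 c→11 d→2
  2='dd' goto b→3
  3='ddb' goto a→4
  4='ddba' goto ·  [P0 ends]
  5='db' goto a→6
  6='dba' goto d→7
  7='dbad' goto ·  [P1 ends]
  8='b' goto a→19 c→9 d→16
  9='bc' goto a→10 c→20
  10='bca' goto ·  [P2 ends]
  11='dc' goto a→12
  12='dca' goto b→13
  13='dcab' goto c→14
  14='dcabc' goto c→15
  15='dcabcc' goto ·  [P3 ends]
  16='bd' goto d→17
  17='bdd' goto a→18
  18='bdda' goto ·  [P4 ends]
  19='ba' goto ·  [P5 ends]
  20='bcc' goto d→21
  21='bccd' goto c→22
  22='bccdc' goto c→23
  23='bccdcc' goto ·  [P6 ends]
  24='c' goto c→25
  25='cc' goto ·  [P7 ends]

BFS fail/out derivation:
  fail(1) 'd': from fail(0)=0 chase 'd': 0 ⇒ 0;  out=∅∪out(0)=∅
  fail(8) 'b': from fail(0)=0 chase 'b': 0 ⇒ 0;  out=∅∪out(0)=∅
  fail(24) 'c': from fail(0)=0 chase 'c': 0 ⇒ 0;  out=∅∪out(0)=∅
  fail(2) 'dd': from fail(1)=0 chase 'd': 0 ⇒ 1;  out=∅∪out(1)=∅
  fail(5) 'db': from fail(1)=0 chase 'b': 0 ⇒ 8;  out=∅∪out(8)=∅
  fail(9) 'bc': from fail(8)=0 chase 'c': 0 ⇒ 24;  out=∅∪out(24)=∅
  fail(11) 'dc': from fail(1)=0 chase 'c': 0 ⇒ 24;  out=∅∪out(24)=∅
  fail(16) 'bd': from fail(8)=0 chase 'd': 0 ⇒ 1;  out=∅∪out(1)=∅
  fail(19) 'ba': from fail(8)=0 chase 'a': 0 ⇒ 0;  out={5}∪out(0)={5}
  fail(25) 'cc': from fail(24)=0 chase 'c': 0 ⇒ 24;  out={7}∪out(24)={7}
  fail(3) 'ddb': from fail(2)=1 chase 'b': 1 ⇒ 5;  out=∅∪out(5)=∅
  fail(6) 'dba': from fail(5)=8 chase 'a': 8 ⇒ 19;  out=∅∪out(19)={5}
  fail(10) 'bca': from fail(9)=24 chase 'a': 24→0 ⇒ 0;  out={2}∪out(0)={2}
  fail(12) 'dca': from fail(11)=24 chase 'a': 24→0 ⇒ 0;  out=∅∪out(0)=∅
  fail(17) 'bdd': from fail(16)=1 chase 'd': 1 ⇒ 2;  out=∅∪out(2)=∅
  fail(20) 'bcc': from fail(9)=24 chase 'c': 24 ⇒ 25;  out=∅∪out(25)={7}
  fail(4) 'ddba': from fail(3)=5 chase 'a': 5 ⇒ 6;  out={0}∪out(6)={0,5}
  fail(7) 'dbad': from fail(6)=19 chase 'd': 19→0 ⇒ 1;  out={1}∪out(1)={1}
  fail(13) 'dcab': from fail(12)=0 chase 'b': 0 ⇒ 8;  out=∅∪out(8)=∅
  fail(18) 'bdda': from fail(17)=2 chase 'a': 2→1→0 ⇒ 0;  out={4}∪out(0)={4}
  fail(21) 'bccd': from fail(20)=25 chase 'd': 25→24→0 ⇒ 1;  out=∅∪out(1)=∅
  fail(14) 'dcabc': from fail(13)=8 chase 'c': 8 ⇒ 9;  out=∅∪out(9)=∅
  fail(22) 'bccdc': from fail(21)=1 chase 'c': 1 ⇒ 11;  out=∅∪out(11)=∅
  fail(15) 'dcabcc': from fail(14)=9 chase 'c': 9 ⇒ 20;  out={3}∪out(20)={3,7}
  fail(23) 'bccdcc': from fail(22)=11 chase 'c': 11→24 ⇒ 25;  out={6}∪out(25)={6,7}

Scan:
[0] read 'd'  n0⇒n1
[1] read 'c'  n1⇒n11
[2] read 'a'  n11⇒n12
[3] read 'b'  n12⇒n13
[4] read 'c'  n13⇒n14
[5] read 'c'  n14⇒n15  ** P3@[0:5],P7@[4:5]
[6] read 'c'  n15⇒n25 (via fail)  ** P7@[5:6]
[7] read 'b'  n25⇒n8 (via fail)
[8] read 'd'  n8⇒n16
[9] read 'd'  n16⇒n17
[10] read 'd'  n17⇒n2 (via fail)
[11] read 'b'  n2⇒n3
[12] read 'a'  n3⇒n4  ** P0@[9:12],P5@[11:12]
[13] read 'b'  n4⇒n8 (via fail)
[14] read 'd'  n8⇒n16
[15] read 'd'  n16⇒n17
[16] read 'a'  n17⇒n18  ** P4@[13:16]
[17] read 'c'  n18⇒n24 (via fail)
[18] read 'a'  n24⇒n0 (via fail)
[19] read 'b'  n0⇒n8
[20] read 'd'  n8⇒n16
[21] read 'b'  n16⇒n5 (via fail)
[22] read 'a'  n5⇒n6  ** P5@[21:22]
[23] read 'd'  n6⇒n7  ** P1@[20:23]
[24] read 'd'  n7⇒n2 (via fail)

All matches (sorted): [[5,3],[5,7],[6,7],[12,0],[12,5],[16,4],[22,5],[23,1]]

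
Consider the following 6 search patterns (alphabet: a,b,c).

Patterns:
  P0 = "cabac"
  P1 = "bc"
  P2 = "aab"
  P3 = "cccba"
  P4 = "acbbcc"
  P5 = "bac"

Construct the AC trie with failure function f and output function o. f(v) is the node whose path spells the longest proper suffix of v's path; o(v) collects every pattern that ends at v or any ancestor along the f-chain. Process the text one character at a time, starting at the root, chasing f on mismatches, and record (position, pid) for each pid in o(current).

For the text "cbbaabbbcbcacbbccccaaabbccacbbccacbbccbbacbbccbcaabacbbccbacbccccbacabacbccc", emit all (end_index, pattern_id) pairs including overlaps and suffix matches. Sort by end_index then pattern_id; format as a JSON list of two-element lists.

Construct AC machine:
Trie nodes:
  n0 'ε': a→8 b→6 c→1
  n1 'c': a→2 c→11
  n2 'ca': b→3
  n3 'cab': a→4
  n4 'caba': c→5
  n5 'cabac': ·  ←P0
  n6 'b': a→20 c→7
  n7 'bc': ·  ←P1
  n8 'a': a→9 c→15
  n9 'aa': b→10
  n10 'aab': ·  ←P2
  n11 'cc': c→12
  n12 'ccc': b→13
  n13 'cccb': a→14
  n14 'cccba': ·  ←P3
  n15 'ac': b→16
  n16 'acb': b→17
  n17 'acbb': c→18
  n18 'acbbc': c→19
  n19 'acbbcc': ·  ←P4
  n20 'ba': c→21
  n21 'bac': ·  ←P5

Failure links (BFS by depth):
  n1('c'): parent n0 fail=0; on 'c' 0 → fail=0;  out ∅∪∅=∅
  n6('b'): parent n0 fail=0; on 'b' 0 → fail=0;  out ∅∪∅=∅
  n8('a'): parent n0 fail=0; on 'a' 0 → fail=0;  out ∅∪∅=∅
  n2('ca'): parent n1 fail=0; on 'a' 0 → fail=8;  out ∅∪∅=∅
  n7('bc'): parent n6 fail=0; on 'c' 0 → fail=1;  out {1}∪∅={1}
  n9('aa'): parent n8 fail=0; on 'a' 0 → fail=8;  out ∅∪∅=∅
  n11('cc'): parent n1 fail=0; on 'c' 0 → fail=1;  out ∅∪∅=∅
  n15('ac'): parent n8 fail=0; on 'c' 0 → fail=1;  out ∅∪∅=∅
  n20('ba'): parent n6 fail=0; on 'a' 0 → fail=8;  out ∅∪∅=∅
  n3('cab'): parent n2 fail=8; on 'b' 8→0 → fail=6;  out ∅∪∅=∅
  n10('aab'): parent n9 fail=8; on 'b' 8→0 → fail=6;  out {2}∪∅={2}
  n12('ccc'): parent n11 fail=1; on 'c' 1 → fail=11;  out ∅∪∅=∅
  n16('acb'): parent n15 fail=1; on 'b' 1→0 → fail=6;  out ∅∪∅=∅
  n21('bac'): parent n20 fail=8; on 'c' 8 → fail=15;  out {5}∪∅={5}
  n4('caba'): parent n3 fail=6; on 'a' 6 → fail=20;  out ∅∪∅=∅
  n13('cccb'): parent n12 fail=11; on 'b' 11→1→0 → fail=6;  out ∅∪∅=∅
  n17('acbb'): parent n16 fail=6; on 'b' 6→0 → fail=6;  out ∅∪∅=∅
  n5('cabac'): parent n4 fail=20; on 'c' 20 → fail=21;  out {0}∪{5}={0,5}
  n14('cccba'): parent n13 fail=6; on 'a' 6 → fail=20;  out {3}∪∅={3}
  n18('acbbc'): parent n17 fail=6; on 'c' 6 → fail=7;  out ∅∪{1}={1}
  n19('acbbcc'): parent n18 fail=7; on 'c' 7→1 → fail=11;  out {4}∪∅={4}

Run:
[0] read 'c'  n0⇒n1
[1] read 'b'  n1⇒n6 (fail-walked)
[2] read 'b'  n6⇒n6 (fail-walked)
[3] read 'a'  n6⇒n20
[4] read 'a'  n20⇒n9 (fail-walked)
[5] read 'b'  n9⇒n10  → match P2@[3:5]
[6] read 'b'  n10⇒n6 (fail-walked)
[7] read 'b'  n6⇒n6 (fail-walked)
[8] read 'c'  n6⇒n7  → match P1@[7:8]
[9] read 'b'  n7⇒n6 (fail-walked)
[10] read 'c'  n6⇒n7  → match P1@[9:10]
[11] read 'a'  n7⇒n2 (fail-walked)
[12] read 'c'  n2⇒n15 (fail-walked)
[13] read 'b'  n15⇒n16
[14] read 'b'  n16⇒n17
[15] read 'c'  n17⇒n18  → match P1@[14:15]
[16] read 'c'  n18⇒n19  → match P4@[11:16]
[17] read 'c'  n19⇒n12 (fail-walked)
[18] read 'c'  n12⇒n12 (fail-walked)
[19] read 'a'  n12⇒n2 (fail-walked)
[20] read 'a'  n2⇒n9 (fail-walked)
[21] read 'a'  n9⇒n9 (fail-walked)
[22] read 'b'  n9⇒n10  → match P2@[20:22]
[23] read 'b'  n10⇒n6 (fail-walked)
[24] read 'c'  n6⇒n7  → match P1@[23:24]
[25] read 'c'  n7⇒n11 (fail-walked)
[26] read 'a'  n11⇒n2 (fail-walked)
[27] read 'c'  n2⇒n15 (fail-walked)
[28] read 'b'  n15⇒n16
[29] read 'b'  n16⇒n17
[30] read 'c'  n17⇒n18  → match P1@[29:30]
[31] read 'c'  n18⇒n19  → match P4@[26:31]
[32] read 'a'  n19⇒n2 (fail-walked)
[33] read 'c'  n2⇒n15 (fail-walked)
[34] read 'b'  n15⇒n16
[35] read 'b'  n16⇒n17
[36] read 'c'  n17⇒n18  → match P1@[35:36]
[37] read 'c'  n18⇒n19  → match P4@[32:37]
[38] read 'b'  n19⇒n6 (fail-walked)
[39] read 'b'  n6⇒n6 (fail-walked)
[40] read 'a'  n6⇒n20
[41] read 'c'  n20⇒n21  → match P5@[39:41]
[42] read 'b'  n21⇒n16 (fail-walked)
[43] read 'b'  n16⇒n17
[44] read 'c'  n17⇒n18  → match P1@[43:44]
[45] read 'c'  n18⇒n19  → match P4@[40:45]
[46] read 'b'  n19⇒n6 (fail-walked)
[47] read 'c'  n6⇒n7  → match P1@[46:47]
[48] read 'a'  n7⇒n2 (fail-walked)
[49] read 'a'  n2⇒n9 (fail-walked)
[50] read 'b'  n9⇒n10  → match P2@[48:50]
[51] read 'a'  n10⇒n20 (fail-walked)
[52] read 'c'  n20⇒n21  → match P5@[50:52]
[53] read 'b'  n21⇒n16 (fail-walked)
[54] read 'b'  n16⇒n17
[55] read 'c'  n17⇒n18  → match P1@[54:55]
[56] read 'c'  n18⇒n19  → match P4@[51:56]
[57] read 'b'  n19⇒n6 (fail-walked)
[58] read 'a'  n6⇒n20
[59] read 'c'  n20⇒n21  → match P5@[57:59]
[60] read 'b'  n21⇒n16 (fail-walked)
[61] read 'c'  n16⇒n7 (fail-walked)  → match P1@[60:61]
[62] read 'c'  n7⇒n11 (fail-walked)
[63] read 'c'  n11⇒n12
[64] read 'c'  n12⇒n12 (fail-walked)
[65] read 'b'  n12⇒n13
[66] read 'a'  n13⇒n14  → match P3@[62:66]
[67] read 'c'  n14⇒n21 (fail-walked)  → match P5@[65:67]
[68] read 'a'  n21⇒n2 (fail-walked)
[69] read 'b'  n2⇒n3
[70] read 'a'  n3⇒n4
[71] read 'c'  n4⇒n5  → match P0@[67:71],P5@[69:71]
[72] read 'b'  n5⇒n16 (fail-walked)
[73] read 'c'  n16⇒n7 (fail-walked)  → match P1@[72:73]
[74] read 'c'  n7⇒n11 (fail-walked)
[75] read 'c'  n11⇒n12

Result: [[5,2],[8,1],[10,1],[15,1],[16,4],[22,2],[24,1],[30,1],[31,4],[36,1],[37,4],[41,5],[44,1],[45,4],[47,1],[50,2],[52,5],[55,1],[56,4],[59,5],[61,1],[66,3],[67,5],[71,0],[71,5],[73,1]]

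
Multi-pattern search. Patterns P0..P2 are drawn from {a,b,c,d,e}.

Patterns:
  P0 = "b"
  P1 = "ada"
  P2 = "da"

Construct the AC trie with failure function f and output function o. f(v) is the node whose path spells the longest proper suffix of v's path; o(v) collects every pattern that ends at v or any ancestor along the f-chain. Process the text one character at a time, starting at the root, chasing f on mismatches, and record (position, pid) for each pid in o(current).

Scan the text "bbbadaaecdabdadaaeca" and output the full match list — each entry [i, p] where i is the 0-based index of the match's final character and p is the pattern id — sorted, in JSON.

Build automaton:
Trie (insert patterns):
  n0 'ε': a→2 b→1 d→5
  n1 'b': ·  ←P0
  n2 'a': d→3
  n3 'ad': a→4
  n4 'ada': ·  ←P1
  n5 'd': a→6
  n6 'da': ·  ←P2

Failure links (BFS by depth):
  n1('b'): parent n0 fail=0; on 'b' 0 → fail=0;  out {0}∪∅={0}
  n2('a'): parent n0 fail=0; on 'a' 0 → fail=0;  out ∅∪∅=∅
  n5('d'): parent n0 fail=0; on 'd' 0 → fail=0;  out ∅∪∅=∅
  n3('ad'): parent n2 fail=0; on 'd' 0 → fail=5;  out ∅∪∅=∅
  n6('da'): parent n5 fail=0; on 'a' 0 → fail=2;  out {2}∪∅={2}
  n4('ada'): parent n3 fail=5; on 'a' 5 → fail=6;  out {1}∪{2}={1,2}

Run:
[0] read 'b'  n0⇒n1  emit P0@[0:0]
[1] read 'b'  n1⇒n1 ·f  emit P0@[1:1]
[2] read 'b'  n1⇒n1 ·f  emit P0@[2:2]
[3] read 'a'  n1⇒n2 ·f
[4] read 'd'  n2⇒n3
[5] read 'a'  n3⇒n4  emit P1@[3:5],P2@[4:5]
[6] read 'a'  n4⇒n2 ·f
[7] read 'e'  n2⇒n0 ·f
[8] read 'c'  n0⇒n0
[9] read 'd'  n0⇒n5
[10] read 'a'  n5⇒n6  emit P2@[9:10]
[11] read 'b'  n6⇒n1 ·f  emit P0@[11:11]
[12] read 'd'  n1⇒n5 ·f
[13] read 'a'  n5⇒n6  emit P2@[12:13]
[14] read 'd'  n6⇒n3 ·f
[15] read 'a'  n3⇒n4  emit P1@[13:15],P2@[14:15]
[16] read 'a'  n4⇒n2 ·f
[17] read 'e'  n2⇒n0 ·f
[18] read 'c'  n0⇒n0
[19] read 'a'  n0⇒n2

Matches: [[0,0],[1,0],[2,0],[5,1],[5,2],[10,2],[11,0],[13,2],[15,1],[15,2]]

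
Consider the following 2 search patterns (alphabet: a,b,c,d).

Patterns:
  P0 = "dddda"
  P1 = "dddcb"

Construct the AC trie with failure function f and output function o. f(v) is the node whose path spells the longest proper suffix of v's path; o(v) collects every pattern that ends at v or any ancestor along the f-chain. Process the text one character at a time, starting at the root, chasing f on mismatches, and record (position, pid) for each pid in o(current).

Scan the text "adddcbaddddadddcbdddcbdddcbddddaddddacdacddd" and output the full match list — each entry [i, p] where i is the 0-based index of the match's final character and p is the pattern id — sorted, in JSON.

Build automaton:
Trie (insert patterns):
  n0 'ε': d→1
  n1 'd': d→2
  n2 'dd': d→3
  n3 'ddd': c→6 d→4
  n4 'dddd': a→5
  n5 'dddda': ·  ←P0
  n6 'dddc': b→7
  n7 'dddcb': ·  ←P1

Failure links (BFS by depth):
  fail(1) 'd': from fail(0)=0 chase 'd': 0 ⇒ 0;  out=∅∪out(0)=∅
  fail(2) 'dd': from fail(1)=0 chase 'd': 0 ⇒ 1;  out=∅∪out(1)=∅
  fail(3) 'ddd': from fail(2)=1 chase 'd': 1 ⇒ 2;  out=∅∪out(2)=∅
  fail(4) 'dddd': from fail(3)=2 chase 'd': 2 ⇒ 3;  out=∅∪out(3)=∅
  fail(6) 'dddc': from fail(3)=2 chase 'c': 2→1→0 ⇒ 0;  out=∅∪out(0)=∅
  fail(5) 'dddda': from fail(4)=3 chase 'a': 3→2→1→0 ⇒ 0;  out={0}∪out(0)={0}
  fail(7) 'dddcb': from fail(6)=0 chase 'b': 0 ⇒ 0;  out={1}∪out(0)={1}

Text stream:
[0] read 'a'  n0⇒n0
[1] read 'd'  n0⇒n1
[2] read 'd'  n1⇒n2
[3] read 'd'  n2⇒n3
[4] read 'c'  n3⇒n6
[5] read 'b'  n6⇒n7  → match P1@[1:5]
[6] read 'a'  n7⇒n0 ·f
[7] read 'd'  n0⇒n1
[8] read 'd'  n1⇒n2
[9] read 'd'  n2⇒n3
[10] read 'd'  n3⇒n4
[11] read 'a'  n4⇒n5  → match P0@[7:11]
[12] read 'd'  n5⇒n1 ·f
[13] read 'd'  n1⇒n2
[14] read 'd'  n2⇒n3
[15] read 'c'  n3⇒n6
[16] read 'b'  n6⇒n7  → match P1@[12:16]
[17] read 'd'  n7⇒n1 ·f
[18] read 'd'  n1⇒n2
[19] read 'd'  n2⇒n3
[20] read 'c'  n3⇒n6
[21] read 'b'  n6⇒n7  → match P1@[17:21]
[22] read 'd'  n7⇒n1 ·f
[23] read 'd'  n1⇒n2
[24] read 'd'  n2⇒n3
[25] read 'c'  n3⇒n6
[26] read 'b'  n6⇒n7  → match P1@[22:26]
[27] read 'd'  n7⇒n1 ·f
[28] read 'd'  n1⇒n2
[29] read 'd'  n2⇒n3
[30] read 'd'  n3⇒n4
[31] read 'a'  n4⇒n5  → match P0@[27:31]
[32] read 'd'  n5⇒n1 ·f
[33] read 'd'  n1⇒n2
[34] read 'd'  n2⇒n3
[35] read 'd'  n3⇒n4
[36] read 'a'  n4⇒n5  → match P0@[32:36]
[37] read 'c'  n5⇒n0 ·f
[38] read 'd'  n0⇒n1
[39] read 'a'  n1⇒n0 ·f
[40] read 'c'  n0⇒n0
[41] read 'd'  n0⇒n1
[42] read 'd'  n1⇒n2
[43] read 'd'  n2⇒n3

All matches (sorted): [[5,1],[11,0],[16,1],[21,1],[26,1],[31,0],[36,0]]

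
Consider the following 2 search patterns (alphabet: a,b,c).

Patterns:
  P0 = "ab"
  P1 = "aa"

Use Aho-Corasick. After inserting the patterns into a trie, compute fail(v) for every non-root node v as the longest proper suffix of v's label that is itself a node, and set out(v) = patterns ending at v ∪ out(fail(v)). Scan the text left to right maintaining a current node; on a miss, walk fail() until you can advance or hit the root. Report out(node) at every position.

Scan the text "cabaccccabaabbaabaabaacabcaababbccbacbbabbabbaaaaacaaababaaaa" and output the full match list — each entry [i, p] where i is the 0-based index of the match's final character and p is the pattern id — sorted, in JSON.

Construct AC machine:
Trie (insert patterns):
  n0 'ε': a→1
  n1 'a': a→3 b→2
  n2 'ab': ·  ←P0
  n3 'aa': ·  ←P1

BFS fail/out derivation:
  n1('a'): parent n0 fail=0; on 'a' 0 → fail=0;  out ∅∪∅=∅
  n2('ab'): parent n1 fail=0; on 'b' 0 → fail=0;  out {0}∪∅={0}
  n3('aa'): parent n1 fail=0; on 'a' 0 → fail=1;  out {1}∪∅={1}

Text stream:
i=0 'c': node 0→0
i=1 'a': node 0→1
i=2 'b': node 1→2  ** P0@[1:2]
i=3 'a': node 2→1 (fail-walked)
i=4 'c': node 1→0 (fail-walked)
i=5 'c': node 0→0
i=6 'c': node 0→0
i=7 'c': node 0→0
i=8 'a': node 0→1
i=9 'b': node 1→2  ** P0@[8:9]
i=10 'a': node 2→1 (fail-walked)
i=11 'a': node 1→3  ** P1@[10:11]
i=12 'b': node 3→2 (fail-walked)  ** P0@[11:12]
i=13 'b': node 2→0 (fail-walked)
i=14 'a': node 0→1
i=15 'a': node 1→3  ** P1@[14:15]
i=16 'b': node 3→2 (fail-walked)  ** P0@[15:16]
i=17 'a': node 2→1 (fail-walked)
i=18 'a': node 1→3  ** P1@[17:18]
i=19 'b': node 3→2 (fail-walked)  ** P0@[18:19]
i=20 'a': node 2→1 (fail-walked)
i=21 'a': node 1→3  ** P1@[20:21]
i=22 'c': node 3→0 (fail-walked)
i=23 'a': node 0→1
i=24 'b': node 1→2  ** P0@[23:24]
i=25 'c': node 2→0 (fail-walked)
i=26 'a': node 0→1
i=27 'a': node 1→3  ** P1@[26:27]
i=28 'b': node 3→2 (fail-walked)  ** P0@[27:28]
i=29 'a': node 2→1 (fail-walked)
i=30 'b': node 1→2  ** P0@[29:30]
i=31 'b': node 2→0 (fail-walked)
i=32 'c': node 0→0
i=33 'c': node 0→0
i=34 'b': node 0→0
i=35 'a': node 0→1
i=36 'c': node 1→0 (fail-walked)
i=37 'b': node 0→0
i=38 'b': node 0→0
i=39 'a': node 0→1
i=40 'b': node 1→2  ** P0@[39:40]
i=41 'b': node 2→0 (fail-walked)
i=42 'a': node 0→1
i=43 'b': node 1→2  ** P0@[42:43]
i=44 'b': node 2→0 (fail-walked)
i=45 'a': node 0→1
i=46 'a': node 1→3  ** P1@[45:46]
i=47 'a': node 3→3 (fail-walked)  ** P1@[46:47]
i=48 'a': node 3→3 (fail-walked)  ** P1@[47:48]
i=49 'a': node 3→3 (fail-walked)  ** P1@[48:49]
i=50 'c': node 3→0 (fail-walked)
i=51 'a': node 0→1
i=52 'a': node 1→3  ** P1@[51:52]
i=53 'a': node 3→3 (fail-walked)  ** P1@[52:53]
i=54 'b': node 3→2 (fail-walked)  ** P0@[53:54]
i=55 'a': node 2→1 (fail-walked)
i=56 'b': node 1→2  ** P0@[55:56]
i=57 'a': node 2→1 (fail-walked)
i=58 'a': node 1→3  ** P1@[57:58]
i=59 'a': node 3→3 (fail-walked)  ** P1@[58:59]
i=60 'a': node 3→3 (fail-walked)  ** P1@[59:60]

Matches: [[2,0],[9,0],[11,1],[12,0],[15,1],[16,0],[18,1],[19,0],[21,1],[24,0],[27,1],[28,0],[30,0],[40,0],[43,0],[46,1],[47,1],[48,1],[49,1],[52,1],[53,1],[54,0],[56,0],[58,1],[59,1],[60,1]]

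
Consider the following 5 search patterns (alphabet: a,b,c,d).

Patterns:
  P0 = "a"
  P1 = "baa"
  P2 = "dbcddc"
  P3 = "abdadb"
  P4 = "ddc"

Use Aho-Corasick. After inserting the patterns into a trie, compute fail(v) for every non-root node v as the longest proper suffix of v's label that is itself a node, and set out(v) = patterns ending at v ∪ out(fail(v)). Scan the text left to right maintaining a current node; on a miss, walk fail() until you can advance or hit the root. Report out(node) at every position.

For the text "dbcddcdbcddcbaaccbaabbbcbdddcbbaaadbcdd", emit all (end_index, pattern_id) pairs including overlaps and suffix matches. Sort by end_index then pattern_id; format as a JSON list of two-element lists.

Build:
Trie (insert patterns):
  0='ε' goto a→1 b→2 d→5
  1='a' goto b→11  [P0 ends]
  2='b' goto a→3
  3='ba' goto a→4
  4='baa' goto ·  [P1 ends]
  5='d' goto b→6 d→16
  6='db' goto c→7
  7='dbc' goto d→8
  8='dbcd' goto d→9
  9='dbcdd' goto c→10
  10='dbcddc' goto ·  [P2 ends]
  11='ab' goto d→12
  12='abd' goto a→13
  13='abda' goto d→14
  14='abdad' goto b→15
  15='abdadb' goto ·  [P3 ends]
  16='dd' goto c→17
  17='ddc' goto ·  [P4 ends]

BFS fail/out derivation:
  n1('a'): parent n0 fail=0; on 'a' 0 → fail=0;  out {0}∪∅={0}
  n2('b'): parent n0 fail=0; on 'b' 0 → fail=0;  out ∅∪∅=∅
  n5('d'): parent n0 fail=0; on 'd' 0 → fail=0;  out ∅∪∅=∅
  n3('ba'): parent n2 fail=0; on 'a' 0 → fail=1;  out ∅∪{0}={0}
  n6('db'): parent n5 fail=0; on 'b' 0 → fail=2;  out ∅∪∅=∅
  n11('ab'): parent n1 fail=0; on 'b' 0 → fail=2;  out ∅∪∅=∅
  n16('dd'): parent n5 fail=0; on 'd' 0 → fail=5;  out ∅∪∅=∅
  n4('baa'): parent n3 fail=1; on 'a' 1→0 → fail=1;  out {1}∪{0}={0,1}
  n7('dbc'): parent n6 fail=2; on 'c' 2→0 → fail=0;  out ∅∪∅=∅
  n12('abd'): parent n11 fail=2; on 'd' 2→0 → fail=5;  out ∅∪∅=∅
  n17('ddc'): parent n16 fail=5; on 'c' 5→0 → fail=0;  out {4}∪∅={4}
  n8('dbcd'): parent n7 fail=0; on 'd' 0 → fail=5;  out ∅∪∅=∅
  n13('abda'): parent n12 fail=5; on 'a' 5→0 → fail=1;  out ∅∪{0}={0}
  n9('dbcdd'): parent n8 fail=5; on 'd' 5 → fail=16;  out ∅∪∅=∅
  n14('abdad'): parent n13 fail=1; on 'd' 1→0 → fail=5;  out ∅∪∅=∅
  n10('dbcddc'): parent n9 fail=16; on 'c' 16 → fail=17;  out {2}∪{4}={2,4}
  n15('abdadb'): parent n14 fail=5; on 'b' 5 → fail=6;  out {3}∪∅={3}

Run:
i=0 'd': node 0→5
i=1 'b': node 5→6
i=2 'c': node 6→7
i=3 'd': node 7→8
i=4 'd': node 8→9
i=5 'c': node 9→10  ** P2@[0:5],P4@[3:5]
i=6 'd': node 10→5 (via fail)
i=7 'b': node 5→6
i=8 'c': node 6→7
i=9 'd': node 7→8
i=10 'd': node 8→9
i=11 'c': node 9→10  ** P2@[6:11],P4@[9:11]
i=12 'b': node 10→2 (via fail)
i=13 'a': node 2→3  ** P0@[13:13]
i=14 'a': node 3→4  ** P0@[14:14],P1@[12:14]
i=15 'c': node 4→0 (via fail)
i=16 'c': node 0→0
i=17 'b': node 0→2
i=18 'a': node 2→3  ** P0@[18:18]
i=19 'a': node 3→4  ** P0@[19:19],P1@[17:19]
i=20 'b': node 4→11 (via fail)
i=21 'b': node 11→2 (via fail)
i=22 'b': node 2→2 (via fail)
i=23 'c': node 2→0 (via fail)
i=24 'b': node 0→2
i=25 'd': node 2→5 (via fail)
i=26 'd': node 5→16
i=27 'd': node 16→16 (via fail)
i=28 'c': node 16→17  ** P4@[26:28]
i=29 'b': node 17→2 (via fail)
i=30 'b': node 2→2 (via fail)
i=31 'a': node 2→3  ** P0@[31:31]
i=32 'a': node 3→4  ** P0@[32:32],P1@[30:32]
i=33 'a': node 4→1 (via fail)  ** P0@[33:33]
i=34 'd': node 1→5 (via fail)
i=35 'b': node 5→6
i=36 'c': node 6→7
i=37 'd': node 7→8
i=38 'd': node 8→9

All matches (sorted): [[5,2],[5,4],[11,2],[11,4],[13,0],[14,0],[14,1],[18,0],[19,0],[19,1],[28,4],[31,0],[32,0],[32,1],[33,0]]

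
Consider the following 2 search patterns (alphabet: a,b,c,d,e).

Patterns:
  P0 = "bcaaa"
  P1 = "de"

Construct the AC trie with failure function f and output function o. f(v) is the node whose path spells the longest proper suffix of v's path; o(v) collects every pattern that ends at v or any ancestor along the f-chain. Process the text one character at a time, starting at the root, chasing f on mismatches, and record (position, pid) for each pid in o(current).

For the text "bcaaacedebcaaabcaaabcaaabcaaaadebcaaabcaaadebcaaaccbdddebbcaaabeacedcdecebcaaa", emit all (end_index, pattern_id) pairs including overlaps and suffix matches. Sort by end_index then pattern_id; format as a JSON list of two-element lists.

Build:
Trie (insert patterns):
  n0 'ε': b→1 d→6
  n1 'b': c→2
  n2 'bc': a→3
  n3 'bca': a→4
  n4 'bcaa': a→5
  n5 'bcaaa': ·  ←P0
  n6 'd': e→7
  n7 'de': ·  ←P1

BFS fail/out derivation:
  fail(1) 'b': from fail(0)=0 chase 'b': 0 ⇒ 0;  out=∅∪out(0)=∅
  fail(6) 'd': from fail(0)=0 chase 'd': 0 ⇒ 0;  out=∅∪out(0)=∅
  fail(2) 'bc': from fail(1)=0 chase 'c': 0 ⇒ 0;  out=∅∪out(0)=∅
  fail(7) 'de': from fail(6)=0 chase 'e': 0 ⇒ 0;  out={1}∪out(0)={1}
  fail(3) 'bca': from fail(2)=0 chase 'a': 0 ⇒ 0;  out=∅∪out(0)=∅
  fail(4) 'bcaa': from fail(3)=0 chase 'a': 0 ⇒ 0;  out=∅∪out(0)=∅
  fail(5) 'bcaaa': from fail(4)=0 chase 'a': 0 ⇒ 0;  out={0}∪out(0)={0}

Run:
[0] read 'b'  n0⇒n1
[1] read 'c'  n1⇒n2
[2] read 'a'  n2⇒n3
[3] read 'a'  n3⇒n4
[4] read 'a'  n4⇒n5  emit P0@[0:4]
[5] read 'c'  n5⇒n0 (fail-walked)
[6] read 'e'  n0⇒n0
[7] read 'd'  n0⇒n6
[8] read 'e'  n6⇒n7  emit P1@[7:8]
[9] read 'b'  n7⇒n1 (fail-walked)
[10] read 'c'  n1⇒n2
[11] read 'a'  n2⇒n3
[12] read 'a'  n3⇒n4
[13] read 'a'  n4⇒n5  emit P0@[9:13]
[14] read 'b'  n5⇒n1 (fail-walked)
[15] read 'c'  n1⇒n2
[16] read 'a'  n2⇒n3
[17] read 'a'  n3⇒n4
[18] read 'a'  n4⇒n5  emit P0@[14:18]
[19] read 'b'  n5⇒n1 (fail-walked)
[20] read 'c'  n1⇒n2
[21] read 'a'  n2⇒n3
[22] read 'a'  n3⇒n4
[23] read 'a'  n4⇒n5  emit P0@[19:23]
[24] read 'b'  n5⇒n1 (fail-walked)
[25] read 'c'  n1⇒n2
[26] read 'a'  n2⇒n3
[27] read 'a'  n3⇒n4
[28] read 'a'  n4⇒n5  emit P0@[24:28]
[29] read 'a'  n5⇒n0 (fail-walked)
[30] read 'd'  n0⇒n6
[31] read 'e'  n6⇒n7  emit P1@[30:31]
[32] read 'b'  n7⇒n1 (fail-walked)
[33] read 'c'  n1⇒n2
[34] read 'a'  n2⇒n3
[35] read 'a'  n3⇒n4
[36] read 'a'  n4⇒n5  emit P0@[32:36]
[37] read 'b'  n5⇒n1 (fail-walked)
[38] read 'c'  n1⇒n2
[39] read 'a'  n2⇒n3
[40] read 'a'  n3⇒n4
[41] read 'a'  n4⇒n5  emit P0@[37:41]
[42] read 'd'  n5⇒n6 (fail-walked)
[43] read 'e'  n6⇒n7  emit P1@[42:43]
[44] read 'b'  n7⇒n1 (fail-walked)
[45] read 'c'  n1⇒n2
[46] read 'a'  n2⇒n3
[47] read 'a'  n3⇒n4
[48] read 'a'  n4⇒n5  emit P0@[44:48]
[49] read 'c'  n5⇒n0 (fail-walked)
[50] read 'c'  n0⇒n0
[51] read 'b'  n0⇒n1
[52] read 'd'  n1⇒n6 (fail-walked)
[53] read 'd'  n6⇒n6 (fail-walked)
[54] read 'd'  n6⇒n6 (fail-walked)
[55] read 'e'  n6⇒n7  emit P1@[54:55]
[56] read 'b'  n7⇒n1 (fail-walked)
[57] read 'b'  n1⇒n1 (fail-walked)
[58] read 'c'  n1⇒n2
[59] read 'a'  n2⇒n3
[60] read 'a'  n3⇒n4
[61] read 'a'  n4⇒n5  emit P0@[57:61]
[62] read 'b'  n5⇒n1 (fail-walked)
[63] read 'e'  n1⇒n0 (fail-walked)
[64] read 'a'  n0⇒n0
[65] read 'c'  n0⇒n0
[66] read 'e'  n0⇒n0
[67] read 'd'  n0⇒n6
[68] read 'c'  n6⇒n0 (fail-walked)
[69] read 'd'  n0⇒n6
[70] read 'e'  n6⇒n7  emit P1@[69:70]
[71] read 'c'  n7⇒n0 (fail-walked)
[72] read 'e'  n0⇒n0
[73] read 'b'  n0⇒n1
[74] read 'c'  n1⇒n2
[75] read 'a'  n2⇒n3
[76] read 'a'  n3⇒n4
[77] read 'a'  n4⇒n5  emit P0@[73:77]

Matches: [[4,0],[8,1],[13,0],[18,0],[23,0],[28,0],[31,1],[36,0],[41,0],[43,1],[48,0],[55,1],[61,0],[70,1],[77,0]]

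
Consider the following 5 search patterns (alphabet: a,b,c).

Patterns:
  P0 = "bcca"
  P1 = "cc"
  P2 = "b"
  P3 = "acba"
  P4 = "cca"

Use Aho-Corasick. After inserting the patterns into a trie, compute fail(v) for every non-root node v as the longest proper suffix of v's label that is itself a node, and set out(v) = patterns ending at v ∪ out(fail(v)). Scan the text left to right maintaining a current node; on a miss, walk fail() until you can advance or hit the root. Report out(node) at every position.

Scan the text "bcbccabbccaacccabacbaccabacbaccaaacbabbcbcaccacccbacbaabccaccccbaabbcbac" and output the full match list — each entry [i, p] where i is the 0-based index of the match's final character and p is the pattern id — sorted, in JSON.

Build:
Trie (insert patterns):
  n0 'ε': a→7 b→1 c→5
  n1 'b': c→2  [P2 ends]
  n2 'bc': c→3
  n3 'bcc': a→4
  n4 'bcca': ·  [P0 ends]
  n5 'c': c→6
  n6 'cc': a→11  [P1 ends]
  n7 'a': c→8
  n8 'ac': b→9
  n9 'acb': a→10
  n10 'acba': ·  [P3 ends]
  n11 'cca': ·  [P4 ends]

Failure links (BFS by depth):
  n1('b'): parent n0 fail=0; on 'b' 0 → fail=0;  out {2}∪∅={2}
  n5('c'): parent n0 fail=0; on 'c' 0 → fail=0;  out ∅∪∅=∅
  n7('a'): parent n0 fail=0; on 'a' 0 → fail=0;  out ∅∪∅=∅
  n2('bc'): parent n1 fail=0; on 'c' 0 → fail=5;  out ∅∪∅=∅
  n6('cc'): parent n5 fail=0; on 'c' 0 → fail=5;  out {1}∪∅={1}
  n8('ac'): parent n7 fail=0; on 'c' 0 → fail=5;  out ∅∪∅=∅
  n3('bcc'): parent n2 fail=5; on 'c' 5 → fail=6;  out ∅∪{1}={1}
  n9('acb'): parent n8 fail=5; on 'b' 5→0 → fail=1;  out ∅∪{2}={2}
  n11('cca'): parent n6 fail=5; on 'a' 5→0 → fail=7;  out {4}∪∅={4}
  n4('bcca'): parent n3 fail=6; on 'a' 6 → fail=11;  out {0}∪{4}={0,4}
  n10('acba'): parent n9 fail=1; on 'a' 1→0 → fail=7;  out {3}∪∅={3}

Text stream:
[0] read 'b'  n0⇒n1  emit P2@[0:0]
[1] read 'c'  n1⇒n2
[2] read 'b'  n2⇒n1 (fail-walked)  emit P2@[2:2]
[3] read 'c'  n1⇒n2
[4] read 'c'  n2⇒n3  emit P1@[3:4]
[5] read 'a'  n3⇒n4  emit P0@[2:5],P4@[3:5]
[6] read 'b'  n4⇒n1 (fail-walked)  emit P2@[6:6]
[7] read 'b'  n1⇒n1 (fail-walked)  emit P2@[7:7]
[8] read 'c'  n1⇒n2
[9] read 'c'  n2⇒n3  emit P1@[8:9]
[10] read 'a'  n3⇒n4  emit P0@[7:10],P4@[8:10]
[11] read 'a'  n4⇒n7 (fail-walked)
[12] read 'c'  n7⇒n8
[13] read 'c'  n8⇒n6 (fail-walked)  emit P1@[12:13]
[14] read 'c'  n6⇒n6 (fail-walked)  emit P1@[13:14]
[15] read 'a'  n6⇒n11  emit P4@[13:15]
[16] read 'b'  n11⇒n1 (fail-walked)  emit P2@[16:16]
[17] read 'a'  n1⇒n7 (fail-walked)
[18] read 'c'  n7⇒n8
[19] read 'b'  n8⇒n9  emit P2@[19:19]
[20] read 'a'  n9⇒n10  emit P3@[17:20]
[21] read 'c'  n10⇒n8 (fail-walked)
[22] read 'c'  n8⇒n6 (fail-walked)  emit P1@[21:22]
[23] read 'a'  n6⇒n11  emit P4@[21:23]
[24] read 'b'  n11⇒n1 (fail-walked)  emit P2@[24:24]
[25] read 'a'  n1⇒n7 (fail-walked)
[26] read 'c'  n7⇒n8
[27] read 'b'  n8⇒n9  emit P2@[27:27]
[28] read 'a'  n9⇒n10  emit P3@[25:28]
[29] read 'c'  n10⇒n8 (fail-walked)
[30] read 'c'  n8⇒n6 (fail-walked)  emit P1@[29:30]
[31] read 'a'  n6⇒n11  emit P4@[29:31]
[32] read 'a'  n11⇒n7 (fail-walked)
[33] read 'a'  n7⇒n7 (fail-walked)
[34] read 'c'  n7⇒n8
[35] read 'b'  n8⇒n9  emit P2@[35:35]
[36] read 'a'  n9⇒n10  emit P3@[33:36]
[37] read 'b'  n10⇒n1 (fail-walked)  emit P2@[37:37]
[38] read 'b'  n1⇒n1 (fail-walked)  emit P2@[38:38]
[39] read 'c'  n1⇒n2
[40] read 'b'  n2⇒n1 (fail-walked)  emit P2@[40:40]
[41] read 'c'  n1⇒n2
[42] read 'a'  n2⇒n7 (fail-walked)
[43] read 'c'  n7⇒n8
[44] read 'c'  n8⇒n6 (fail-walked)  emit P1@[43:44]
[45] read 'a'  n6⇒n11  emit P4@[43:45]
[46] read 'c'  n11⇒n8 (fail-walked)
[47] read 'c'  n8⇒n6 (fail-walked)  emit P1@[46:47]
[48] read 'c'  n6⇒n6 (fail-walked)  emit P1@[47:48]
[49] read 'b'  n6⇒n1 (fail-walked)  emit P2@[49:49]
[50] read 'a'  n1⇒n7 (fail-walked)
[51] read 'c'  n7⇒n8
[52] read 'b'  n8⇒n9  emit P2@[52:52]
[53] read 'a'  n9⇒n10  emit P3@[50:53]
[54] read 'a'  n10⇒n7 (fail-walked)
[55] read 'b'  n7⇒n1 (fail-walked)  emit P2@[55:55]
[56] read 'c'  n1⇒n2
[57] read 'c'  n2⇒n3  emit P1@[56:57]
[58] read 'a'  n3⇒n4  emit P0@[55:58],P4@[56:58]
[59] read 'c'  n4⇒n8 (fail-walked)
[60] read 'c'  n8⇒n6 (fail-walked)  emit P1@[59:60]
[61] read 'c'  n6⇒n6 (fail-walked)  emit P1@[60:61]
[62] read 'c'  n6⇒n6 (fail-walked)  emit P1@[61:62]
[63] read 'b'  n6⇒n1 (fail-walked)  emit P2@[63:63]
[64] read 'a'  n1⇒n7 (fail-walked)
[65] read 'a'  n7⇒n7 (fail-walked)
[66] read 'b'  n7⇒n1 (fail-walked)  emit P2@[66:66]
[67] read 'b'  n1⇒n1 (fail-walked)  emit P2@[67:67]
[68] read 'c'  n1⇒n2
[69] read 'b'  n2⇒n1 (fail-walked)  emit P2@[69:69]
[70] read 'a'  n1⇒n7 (fail-walked)
[71] read 'c'  n7⇒n8

Result: [[0,2],[2,2],[4,1],[5,0],[5,4],[6,2],[7,2],[9,1],[10,0],[10,4],[13,1],[14,1],[15,4],[16,2],[19,2],[20,3],[22,1],[23,4],[24,2],[27,2],[28,3],[30,1],[31,4],[35,2],[36,3],[37,2],[38,2],[40,2],[44,1],[45,4],[47,1],[48,1],[49,2],[52,2],[53,3],[55,2],[57,1],[58,0],[58,4],[60,1],[61,1],[62,1],[63,2],[66,2],[67,2],[69,2]]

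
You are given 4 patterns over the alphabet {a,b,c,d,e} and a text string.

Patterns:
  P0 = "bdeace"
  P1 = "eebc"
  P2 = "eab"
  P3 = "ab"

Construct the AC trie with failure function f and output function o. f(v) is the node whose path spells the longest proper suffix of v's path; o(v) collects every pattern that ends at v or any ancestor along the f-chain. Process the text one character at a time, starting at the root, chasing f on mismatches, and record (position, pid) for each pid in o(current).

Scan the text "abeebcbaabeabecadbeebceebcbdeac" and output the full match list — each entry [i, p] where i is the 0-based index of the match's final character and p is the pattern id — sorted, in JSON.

Build:
Trie (insert patterns):
  n0 'ε': a→13 b→1 e→7
  n1 'b': d→2
  n2 'bd': e→3
  n3 'bde': a→4
  n4 'bdea': c→5
  n5 'bdeac': e→6
  n6 'bdeace': ·  ←P0
  n7 'e': a→11 e→8
  n8 'ee': b→9
  n9 'eeb': c→10
  n10 'eebc': ·  ←P1
  n11 'ea': b→12
  n12 'eab': ·  ←P2
  n13 'a': b→14
  n14 'ab': ·  ←P3

BFS fail/out derivation:
  fail(1) 'b': from fail(0)=0 chase 'b': 0 ⇒ 0;  out=∅∪out(0)=∅
  fail(7) 'e': from fail(0)=0 chase 'e': 0 ⇒ 0;  out=∅∪out(0)=∅
  fail(13) 'a': from fail(0)=0 chase 'a': 0 ⇒ 0;  out=∅∪out(0)=∅
  fail(2) 'bd': from fail(1)=0 chase 'd': 0 ⇒ 0;  out=∅∪out(0)=∅
  fail(8) 'ee': from fail(7)=0 chase 'e': 0 ⇒ 7;  out=∅∪out(7)=∅
  fail(11) 'ea': from fail(7)=0 chase 'a': 0 ⇒ 13;  out=∅∪out(13)=∅
  fail(14) 'ab': from fail(13)=0 chase 'b': 0 ⇒ 1;  out={3}∪out(1)={3}
  fail(3) 'bde': from fail(2)=0 chase 'e': 0 ⇒ 7;  out=∅∪out(7)=∅
  fail(9) 'eeb': from fail(8)=7 chase 'b': 7→0 ⇒ 1;  out=∅∪out(1)=∅
  fail(12) 'eab': from fail(11)=13 chase 'b': 13 ⇒ 14;  out={2}∪out(14)={2,3}
  fail(4) 'bdea': from fail(3)=7 chase 'a': 7 ⇒ 11;  out=∅∪out(11)=∅
  fail(10) 'eebc': from fail(9)=1 chase 'c': 1→0 ⇒ 0;  out={1}∪out(0)={1}
  fail(5) 'bdeac': from fail(4)=11 chase 'c': 11→13→0 ⇒ 0;  out=∅∪out(0)=∅
  fail(6) 'bdeace': from fail(5)=0 chase 'e': 0 ⇒ 7;  out={0}∪out(7)={0}

Scan:
i=0 'a': node 0→13
i=1 'b': node 13→14  ** P3@[0:1]
i=2 'e': node 14→7 (fail-walked)
i=3 'e': node 7→8
i=4 'b': node 8→9
i=5 'c': node 9→10  ** P1@[2:5]
i=6 'b': node 10→1 (fail-walked)
i=7 'a': node 1→13 (fail-walked)
i=8 'a': node 13→13 (fail-walked)
i=9 'b': node 13→14  ** P3@[8:9]
i=10 'e': node 14→7 (fail-walked)
i=11 'a': node 7→11
i=12 'b': node 11→12  ** P2@[10:12],P3@[11:12]
i=13 'e': node 12→7 (fail-walked)
i=14 'c': node 7→0 (fail-walked)
i=15 'a': node 0→13
i=16 'd': node 13→0 (fail-walked)
i=17 'b': node 0→1
i=18 'e': node 1→7 (fail-walked)
i=19 'e': node 7→8
i=20 'b': node 8→9
i=21 'c': node 9→10  ** P1@[18:21]
i=22 'e': node 10→7 (fail-walked)
i=23 'e': node 7→8
i=24 'b': node 8→9
i=25 'c': node 9→10  ** P1@[22:25]
i=26 'b': node 10→1 (fail-walked)
i=27 'd': node 1→2
i=28 'e': node 2→3
i=29 'a': node 3→4
i=30 'c': node 4→5

Result: [[1,3],[5,1],[9,3],[12,2],[12,3],[21,1],[25,1]]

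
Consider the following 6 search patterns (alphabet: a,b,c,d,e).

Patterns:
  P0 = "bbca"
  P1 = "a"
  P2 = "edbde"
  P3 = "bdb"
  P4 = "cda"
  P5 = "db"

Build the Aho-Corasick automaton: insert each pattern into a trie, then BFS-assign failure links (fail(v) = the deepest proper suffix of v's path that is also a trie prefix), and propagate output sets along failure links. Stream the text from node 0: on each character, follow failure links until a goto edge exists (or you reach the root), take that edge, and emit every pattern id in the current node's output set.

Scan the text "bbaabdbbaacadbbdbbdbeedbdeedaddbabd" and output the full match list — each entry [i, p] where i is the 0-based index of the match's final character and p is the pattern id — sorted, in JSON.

Build automaton:
Trie (insert patterns):
  0='ε' goto a→5 b→1 c→13 d→16 e→6
  1='b' goto b→2 d→11
  2='bb' goto c→3
  3='bbc' goto a→4
  4='bbca' goto ·  [P0 ends]
  5='a' goto ·  [P1 ends]
  6='e' goto d→7
  7='ed' goto b→8
  8='edb' goto d→9
  9='edbd' goto e→10
  10='edbde' goto ·  [P2 ends]
  11='bd' goto b→12
  12='bdb' goto ·  [P3 ends]
  13='c' goto d→14
  14='cd' goto a→15
  15='cda' goto ·  [P4 ends]
  16='d' goto b→17
  17='db' goto ·  [P5 ends]

Failure links (BFS by depth):
  fail(1) 'b': from fail(0)=0 chase 'b': 0 ⇒ 0;  out=∅∪out(0)=∅
  fail(5) 'a': from fail(0)=0 chase 'a': 0 ⇒ 0;  out={1}∪out(0)={1}
  fail(6) 'e': from fail(0)=0 chase 'e': 0 ⇒ 0;  out=∅∪out(0)=∅
  fail(13) 'c': from fail(0)=0 chase 'c': 0 ⇒ 0;  out=∅∪out(0)=∅
  fail(16) 'd': from fail(0)=0 chase 'd': 0 ⇒ 0;  out=∅∪out(0)=∅
  fail(2) 'bb': from fail(1)=0 chase 'b': 0 ⇒ 1;  out=∅∪out(1)=∅
  fail(7) 'ed': from fail(6)=0 chase 'd': 0 ⇒ 16;  out=∅∪out(16)=∅
  fail(11) 'bd': from fail(1)=0 chase 'd': 0 ⇒ 16;  out=∅∪out(16)=∅
  fail(14) 'cd': from fail(13)=0 chase 'd': 0 ⇒ 16;  out=∅∪out(16)=∅
  fail(17) 'db': from fail(16)=0 chase 'b': 0 ⇒ 1;  out={5}∪out(1)={5}
  fail(3) 'bbc': from fail(2)=1 chase 'c': 1→0 ⇒ 13;  out=∅∪out(13)=∅
  fail(8) 'edb': from fail(7)=16 chase 'b': 16 ⇒ 17;  out=∅∪out(17)={5}
  fail(12) 'bdb': from fail(11)=16 chase 'b': 16 ⇒ 17;  out={3}∪out(17)={3,5}
  fail(15) 'cda': from fail(14)=16 chase 'a': 16→0 ⇒ 5;  out={4}∪out(5)={1,4}
  fail(4) 'bbca': from fail(3)=13 chase 'a': 13→0 ⇒ 5;  out={0}∪out(5)={0,1}
  fail(9) 'edbd': from fail(8)=17 chase 'd': 17→1 ⇒ 11;  out=∅∪out(11)=∅
  fail(10) 'edbde': from fail(9)=11 chase 'e': 11→16→0 ⇒ 6;  out={2}∪out(6)={2}

Scan:
[0] read 'b'  n0⇒n1
[1] read 'b'  n1⇒n2
[2] read 'a'  n2⇒n5 (via fail)  ** P1@[2:2]
[3] read 'a'  n5⇒n5 (via fail)  ** P1@[3:3]
[4] read 'b'  n5⇒n1 (via fail)
[5] read 'd'  n1⇒n11
[6] read 'b'  n11⇒n12  ** P3@[4:6],P5@[5:6]
[7] read 'b'  n12⇒n2 (via fail)
[8] read 'a'  n2⇒n5 (via fail)  ** P1@[8:8]
[9] read 'a'  n5⇒n5 (via fail)  ** P1@[9:9]
[10] read 'c'  n5⇒n13 (via fail)
[11] read 'a'  n13⇒n5 (via fail)  ** P1@[11:11]
[12] read 'd'  n5⇒n16 (via fail)
[13] read 'b'  n16⇒n17  ** P5@[12:13]
[14] read 'b'  n17⇒n2 (via fail)
[15] read 'd'  n2⇒n11 (via fail)
[16] read 'b'  n11⇒n12  ** P3@[14:16],P5@[15:16]
[17] read 'b'  n12⇒n2 (via fail)
[18] read 'd'  n2⇒n11 (via fail)
[19] read 'b'  n11⇒n12  ** P3@[17:19],P5@[18:19]
[20] read 'e'  n12⇒n6 (via fail)
[21] read 'e'  n6⇒n6 (via fail)
[22] read 'd'  n6⇒n7
[23] read 'b'  n7⇒n8  ** P5@[22:23]
[24] read 'd'  n8⇒n9
[25] read 'e'  n9⇒n10  ** P2@[21:25]
[26] read 'e'  n10⇒n6 (via fail)
[27] read 'd'  n6⇒n7
[28] read 'a'  n7⇒n5 (via fail)  ** P1@[28:28]
[29] read 'd'  n5⇒n16 (via fail)
[30] read 'd'  n16⇒n16 (via fail)
[31] read 'b'  n16⇒n17  ** P5@[30:31]
[32] read 'a'  n17⇒n5 (via fail)  ** P1@[32:32]
[33] read 'b'  n5⇒n1 (via fail)
[34] read 'd'  n1⇒n11

Matches: [[2,1],[3,1],[6,3],[6,5],[8,1],[9,1],[11,1],[13,5],[16,3],[16,5],[19,3],[19,5],[23,5],[25,2],[28,1],[31,5],[32,1]]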